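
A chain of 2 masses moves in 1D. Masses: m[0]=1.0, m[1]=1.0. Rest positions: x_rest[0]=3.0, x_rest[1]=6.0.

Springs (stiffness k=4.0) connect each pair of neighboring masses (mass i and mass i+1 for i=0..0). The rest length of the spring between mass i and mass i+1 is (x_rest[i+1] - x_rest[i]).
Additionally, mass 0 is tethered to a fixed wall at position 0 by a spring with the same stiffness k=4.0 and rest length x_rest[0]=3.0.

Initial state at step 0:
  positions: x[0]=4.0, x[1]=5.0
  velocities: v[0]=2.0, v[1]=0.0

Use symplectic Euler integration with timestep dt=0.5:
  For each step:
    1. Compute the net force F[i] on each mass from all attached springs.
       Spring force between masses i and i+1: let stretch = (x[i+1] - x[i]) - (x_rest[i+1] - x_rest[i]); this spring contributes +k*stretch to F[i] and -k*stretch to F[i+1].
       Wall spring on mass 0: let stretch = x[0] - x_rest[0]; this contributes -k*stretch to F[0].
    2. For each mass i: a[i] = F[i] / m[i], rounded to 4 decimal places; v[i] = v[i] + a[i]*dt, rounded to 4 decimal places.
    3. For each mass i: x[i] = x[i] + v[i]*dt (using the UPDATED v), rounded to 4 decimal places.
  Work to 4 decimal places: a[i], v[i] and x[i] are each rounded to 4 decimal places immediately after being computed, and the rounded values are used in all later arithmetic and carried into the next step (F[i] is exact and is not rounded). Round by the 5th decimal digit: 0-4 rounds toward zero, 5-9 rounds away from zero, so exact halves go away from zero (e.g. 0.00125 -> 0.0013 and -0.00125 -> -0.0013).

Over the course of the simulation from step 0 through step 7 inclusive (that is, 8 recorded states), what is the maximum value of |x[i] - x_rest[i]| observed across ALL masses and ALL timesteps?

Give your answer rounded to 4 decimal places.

Step 0: x=[4.0000 5.0000] v=[2.0000 0.0000]
Step 1: x=[2.0000 7.0000] v=[-4.0000 4.0000]
Step 2: x=[3.0000 7.0000] v=[2.0000 0.0000]
Step 3: x=[5.0000 6.0000] v=[4.0000 -2.0000]
Step 4: x=[3.0000 7.0000] v=[-4.0000 2.0000]
Step 5: x=[2.0000 7.0000] v=[-2.0000 0.0000]
Step 6: x=[4.0000 5.0000] v=[4.0000 -4.0000]
Step 7: x=[3.0000 5.0000] v=[-2.0000 0.0000]
Max displacement = 2.0000

Answer: 2.0000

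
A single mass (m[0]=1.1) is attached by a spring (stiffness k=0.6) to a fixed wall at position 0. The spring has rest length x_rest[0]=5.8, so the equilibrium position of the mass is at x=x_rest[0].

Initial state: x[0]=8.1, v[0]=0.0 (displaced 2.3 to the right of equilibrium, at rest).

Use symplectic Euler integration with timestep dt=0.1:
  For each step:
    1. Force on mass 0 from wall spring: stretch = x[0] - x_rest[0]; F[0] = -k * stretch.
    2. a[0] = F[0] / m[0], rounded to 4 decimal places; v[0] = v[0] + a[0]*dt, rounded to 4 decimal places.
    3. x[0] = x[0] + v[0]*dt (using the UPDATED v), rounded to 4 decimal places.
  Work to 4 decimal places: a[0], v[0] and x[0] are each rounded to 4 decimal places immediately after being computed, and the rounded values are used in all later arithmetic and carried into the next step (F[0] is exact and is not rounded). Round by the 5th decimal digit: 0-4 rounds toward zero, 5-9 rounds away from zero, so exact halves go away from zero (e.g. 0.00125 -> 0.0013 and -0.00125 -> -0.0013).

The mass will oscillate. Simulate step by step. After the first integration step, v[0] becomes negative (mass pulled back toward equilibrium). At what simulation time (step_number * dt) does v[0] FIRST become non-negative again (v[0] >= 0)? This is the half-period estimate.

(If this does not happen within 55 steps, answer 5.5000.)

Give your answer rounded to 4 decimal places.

Step 0: x=[8.1000] v=[0.0000]
Step 1: x=[8.0875] v=[-0.1255]
Step 2: x=[8.0625] v=[-0.2503]
Step 3: x=[8.0251] v=[-0.3737]
Step 4: x=[7.9756] v=[-0.4951]
Step 5: x=[7.9142] v=[-0.6138]
Step 6: x=[7.8413] v=[-0.7291]
Step 7: x=[7.7573] v=[-0.8404]
Step 8: x=[7.6626] v=[-0.9472]
Step 9: x=[7.5577] v=[-1.0488]
Step 10: x=[7.4432] v=[-1.1447]
Step 11: x=[7.3198] v=[-1.2343]
Step 12: x=[7.1881] v=[-1.3172]
Step 13: x=[7.0488] v=[-1.3929]
Step 14: x=[6.9027] v=[-1.4610]
Step 15: x=[6.7506] v=[-1.5212]
Step 16: x=[6.5933] v=[-1.5731]
Step 17: x=[6.4317] v=[-1.6164]
Step 18: x=[6.2666] v=[-1.6509]
Step 19: x=[6.0990] v=[-1.6764]
Step 20: x=[5.9297] v=[-1.6927]
Step 21: x=[5.7597] v=[-1.6998]
Step 22: x=[5.5899] v=[-1.6976]
Step 23: x=[5.4213] v=[-1.6861]
Step 24: x=[5.2548] v=[-1.6654]
Step 25: x=[5.0912] v=[-1.6357]
Step 26: x=[4.9315] v=[-1.5970]
Step 27: x=[4.7765] v=[-1.5496]
Step 28: x=[4.6271] v=[-1.4938]
Step 29: x=[4.4841] v=[-1.4298]
Step 30: x=[4.3483] v=[-1.3580]
Step 31: x=[4.2204] v=[-1.2788]
Step 32: x=[4.1011] v=[-1.1926]
Step 33: x=[3.9911] v=[-1.0999]
Step 34: x=[3.8910] v=[-1.0012]
Step 35: x=[3.8013] v=[-0.8971]
Step 36: x=[3.7225] v=[-0.7881]
Step 37: x=[3.6550] v=[-0.6748]
Step 38: x=[3.5992] v=[-0.5578]
Step 39: x=[3.5554] v=[-0.4378]
Step 40: x=[3.5239] v=[-0.3154]
Step 41: x=[3.5048] v=[-0.1913]
Step 42: x=[3.4982] v=[-0.0661]
Step 43: x=[3.5042] v=[0.0595]
First v>=0 after going negative at step 43, time=4.3000

Answer: 4.3000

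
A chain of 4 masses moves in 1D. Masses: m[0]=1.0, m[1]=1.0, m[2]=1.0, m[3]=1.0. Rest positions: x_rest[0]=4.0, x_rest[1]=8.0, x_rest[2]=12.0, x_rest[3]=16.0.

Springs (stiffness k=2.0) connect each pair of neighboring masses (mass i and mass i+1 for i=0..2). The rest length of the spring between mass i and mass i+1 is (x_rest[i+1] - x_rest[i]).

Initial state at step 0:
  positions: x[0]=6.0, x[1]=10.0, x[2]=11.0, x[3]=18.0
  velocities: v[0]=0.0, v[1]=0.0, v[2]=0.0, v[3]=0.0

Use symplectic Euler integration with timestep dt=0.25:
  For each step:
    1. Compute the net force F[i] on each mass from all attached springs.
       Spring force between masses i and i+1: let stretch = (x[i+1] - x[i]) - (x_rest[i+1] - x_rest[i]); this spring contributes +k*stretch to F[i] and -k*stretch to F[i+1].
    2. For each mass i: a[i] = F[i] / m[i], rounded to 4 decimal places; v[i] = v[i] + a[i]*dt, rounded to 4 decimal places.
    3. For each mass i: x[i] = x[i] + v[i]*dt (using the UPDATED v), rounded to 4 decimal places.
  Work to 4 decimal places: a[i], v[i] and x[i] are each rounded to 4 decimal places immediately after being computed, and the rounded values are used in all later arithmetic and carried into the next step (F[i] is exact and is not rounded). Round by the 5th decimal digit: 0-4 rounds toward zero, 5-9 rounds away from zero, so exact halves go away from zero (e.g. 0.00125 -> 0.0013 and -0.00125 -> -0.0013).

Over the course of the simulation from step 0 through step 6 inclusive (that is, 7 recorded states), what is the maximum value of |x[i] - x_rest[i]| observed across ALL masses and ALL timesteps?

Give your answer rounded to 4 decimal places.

Step 0: x=[6.0000 10.0000 11.0000 18.0000] v=[0.0000 0.0000 0.0000 0.0000]
Step 1: x=[6.0000 9.6250 11.7500 17.6250] v=[0.0000 -1.5000 3.0000 -1.5000]
Step 2: x=[5.9531 9.0625 12.9688 17.0156] v=[-0.1875 -2.2500 4.8750 -2.4375]
Step 3: x=[5.7949 8.5996 14.2051 16.4004] v=[-0.6328 -1.8516 4.9453 -2.4609]
Step 4: x=[5.4873 8.4868 15.0152 16.0108] v=[-1.2305 -0.4512 3.2402 -1.5586]
Step 5: x=[5.0546 8.8151 15.1337 15.9967] v=[-1.7308 1.3133 0.4738 -0.0564]
Step 6: x=[4.5920 9.4632 14.5702 16.3747] v=[-1.8506 2.5924 -2.2540 1.5121]
Max displacement = 3.1337

Answer: 3.1337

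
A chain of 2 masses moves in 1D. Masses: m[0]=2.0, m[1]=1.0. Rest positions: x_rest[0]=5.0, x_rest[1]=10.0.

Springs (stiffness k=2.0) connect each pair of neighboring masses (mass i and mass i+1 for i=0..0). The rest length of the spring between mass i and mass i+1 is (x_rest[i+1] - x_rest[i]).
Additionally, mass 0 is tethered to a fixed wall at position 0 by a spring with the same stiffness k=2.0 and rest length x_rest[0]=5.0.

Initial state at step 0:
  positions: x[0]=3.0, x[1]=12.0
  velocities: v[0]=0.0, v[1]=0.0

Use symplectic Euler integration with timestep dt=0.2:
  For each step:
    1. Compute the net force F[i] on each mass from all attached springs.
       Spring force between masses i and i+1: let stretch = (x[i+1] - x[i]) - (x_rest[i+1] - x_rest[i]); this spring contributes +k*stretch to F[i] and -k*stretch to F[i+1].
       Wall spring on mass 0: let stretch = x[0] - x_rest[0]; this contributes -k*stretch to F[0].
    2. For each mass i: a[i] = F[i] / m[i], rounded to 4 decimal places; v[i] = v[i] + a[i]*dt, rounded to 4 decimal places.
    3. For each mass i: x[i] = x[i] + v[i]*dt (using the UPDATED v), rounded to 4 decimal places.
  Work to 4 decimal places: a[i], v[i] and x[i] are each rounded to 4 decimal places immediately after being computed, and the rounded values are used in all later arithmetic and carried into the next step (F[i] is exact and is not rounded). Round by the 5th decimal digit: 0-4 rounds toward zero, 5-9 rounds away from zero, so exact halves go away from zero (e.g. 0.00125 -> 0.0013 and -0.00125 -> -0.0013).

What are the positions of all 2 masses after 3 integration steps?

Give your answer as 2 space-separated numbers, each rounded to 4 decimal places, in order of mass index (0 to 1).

Step 0: x=[3.0000 12.0000] v=[0.0000 0.0000]
Step 1: x=[3.2400 11.6800] v=[1.2000 -1.6000]
Step 2: x=[3.6880 11.0848] v=[2.2400 -2.9760]
Step 3: x=[4.2844 10.2979] v=[2.9818 -3.9347]

Answer: 4.2844 10.2979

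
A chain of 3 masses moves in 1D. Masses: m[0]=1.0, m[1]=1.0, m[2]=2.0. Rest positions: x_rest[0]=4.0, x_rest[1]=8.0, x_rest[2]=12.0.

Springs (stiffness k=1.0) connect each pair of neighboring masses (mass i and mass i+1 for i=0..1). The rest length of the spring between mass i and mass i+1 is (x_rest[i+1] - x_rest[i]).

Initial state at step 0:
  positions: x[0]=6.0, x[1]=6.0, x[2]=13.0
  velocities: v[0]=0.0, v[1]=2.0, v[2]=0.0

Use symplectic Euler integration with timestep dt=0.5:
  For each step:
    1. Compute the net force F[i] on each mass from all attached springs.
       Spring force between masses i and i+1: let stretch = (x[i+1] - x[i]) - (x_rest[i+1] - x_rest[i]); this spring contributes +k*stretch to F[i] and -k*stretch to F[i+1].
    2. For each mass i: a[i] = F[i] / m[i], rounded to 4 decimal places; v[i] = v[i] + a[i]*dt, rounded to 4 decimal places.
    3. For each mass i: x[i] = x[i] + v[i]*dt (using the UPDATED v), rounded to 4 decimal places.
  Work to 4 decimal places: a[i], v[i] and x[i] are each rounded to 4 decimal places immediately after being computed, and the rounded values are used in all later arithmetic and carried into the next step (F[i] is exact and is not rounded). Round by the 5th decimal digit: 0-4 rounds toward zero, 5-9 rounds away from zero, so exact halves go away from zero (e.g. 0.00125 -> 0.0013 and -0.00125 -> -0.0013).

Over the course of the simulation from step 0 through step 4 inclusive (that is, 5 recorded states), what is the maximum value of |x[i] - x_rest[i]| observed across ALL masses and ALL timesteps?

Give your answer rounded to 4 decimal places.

Answer: 4.5977

Derivation:
Step 0: x=[6.0000 6.0000 13.0000] v=[0.0000 2.0000 0.0000]
Step 1: x=[5.0000 8.7500 12.6250] v=[-2.0000 5.5000 -0.7500]
Step 2: x=[3.9375 11.5313 12.2656] v=[-2.1250 5.5625 -0.7188]
Step 3: x=[3.7735 12.5977 12.3145] v=[-0.3281 2.1328 0.0977]
Step 4: x=[4.8155 11.3873 12.8988] v=[2.0840 -2.4209 1.1685]
Max displacement = 4.5977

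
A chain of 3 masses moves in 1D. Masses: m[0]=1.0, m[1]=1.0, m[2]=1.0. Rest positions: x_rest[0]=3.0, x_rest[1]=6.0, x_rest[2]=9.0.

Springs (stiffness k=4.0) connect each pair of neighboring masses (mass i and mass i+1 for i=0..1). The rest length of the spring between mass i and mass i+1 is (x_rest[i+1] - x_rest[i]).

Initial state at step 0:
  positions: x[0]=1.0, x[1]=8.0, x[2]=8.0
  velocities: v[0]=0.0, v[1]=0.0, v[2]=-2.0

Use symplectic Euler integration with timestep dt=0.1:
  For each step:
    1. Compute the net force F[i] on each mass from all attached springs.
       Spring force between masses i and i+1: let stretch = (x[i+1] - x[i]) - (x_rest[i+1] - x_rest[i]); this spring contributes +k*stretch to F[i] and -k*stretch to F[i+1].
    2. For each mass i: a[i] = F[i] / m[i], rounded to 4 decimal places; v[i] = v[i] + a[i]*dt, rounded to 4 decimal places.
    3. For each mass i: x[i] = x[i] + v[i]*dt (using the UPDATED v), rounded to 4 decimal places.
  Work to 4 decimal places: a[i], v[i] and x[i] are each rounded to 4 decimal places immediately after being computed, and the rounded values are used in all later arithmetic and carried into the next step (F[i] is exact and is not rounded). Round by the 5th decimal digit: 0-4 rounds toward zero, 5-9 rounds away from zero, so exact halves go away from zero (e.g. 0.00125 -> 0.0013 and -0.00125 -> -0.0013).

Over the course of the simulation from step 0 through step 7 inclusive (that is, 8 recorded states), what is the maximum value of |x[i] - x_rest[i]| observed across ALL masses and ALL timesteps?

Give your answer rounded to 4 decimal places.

Answer: 2.7171

Derivation:
Step 0: x=[1.0000 8.0000 8.0000] v=[0.0000 0.0000 -2.0000]
Step 1: x=[1.1600 7.7200 7.9200] v=[1.6000 -2.8000 -0.8000]
Step 2: x=[1.4624 7.1856 7.9520] v=[3.0240 -5.3440 0.3200]
Step 3: x=[1.8737 6.4529 8.0733] v=[4.1133 -7.3267 1.2134]
Step 4: x=[2.3482 5.6019 8.2498] v=[4.7450 -8.5102 1.7652]
Step 5: x=[2.8329 4.7267 8.4404] v=[4.8465 -8.7525 1.9060]
Step 6: x=[3.2733 3.9243 8.6025] v=[4.4040 -8.0245 1.6205]
Step 7: x=[3.6197 3.2829 8.6974] v=[3.4644 -6.4136 0.9492]
Max displacement = 2.7171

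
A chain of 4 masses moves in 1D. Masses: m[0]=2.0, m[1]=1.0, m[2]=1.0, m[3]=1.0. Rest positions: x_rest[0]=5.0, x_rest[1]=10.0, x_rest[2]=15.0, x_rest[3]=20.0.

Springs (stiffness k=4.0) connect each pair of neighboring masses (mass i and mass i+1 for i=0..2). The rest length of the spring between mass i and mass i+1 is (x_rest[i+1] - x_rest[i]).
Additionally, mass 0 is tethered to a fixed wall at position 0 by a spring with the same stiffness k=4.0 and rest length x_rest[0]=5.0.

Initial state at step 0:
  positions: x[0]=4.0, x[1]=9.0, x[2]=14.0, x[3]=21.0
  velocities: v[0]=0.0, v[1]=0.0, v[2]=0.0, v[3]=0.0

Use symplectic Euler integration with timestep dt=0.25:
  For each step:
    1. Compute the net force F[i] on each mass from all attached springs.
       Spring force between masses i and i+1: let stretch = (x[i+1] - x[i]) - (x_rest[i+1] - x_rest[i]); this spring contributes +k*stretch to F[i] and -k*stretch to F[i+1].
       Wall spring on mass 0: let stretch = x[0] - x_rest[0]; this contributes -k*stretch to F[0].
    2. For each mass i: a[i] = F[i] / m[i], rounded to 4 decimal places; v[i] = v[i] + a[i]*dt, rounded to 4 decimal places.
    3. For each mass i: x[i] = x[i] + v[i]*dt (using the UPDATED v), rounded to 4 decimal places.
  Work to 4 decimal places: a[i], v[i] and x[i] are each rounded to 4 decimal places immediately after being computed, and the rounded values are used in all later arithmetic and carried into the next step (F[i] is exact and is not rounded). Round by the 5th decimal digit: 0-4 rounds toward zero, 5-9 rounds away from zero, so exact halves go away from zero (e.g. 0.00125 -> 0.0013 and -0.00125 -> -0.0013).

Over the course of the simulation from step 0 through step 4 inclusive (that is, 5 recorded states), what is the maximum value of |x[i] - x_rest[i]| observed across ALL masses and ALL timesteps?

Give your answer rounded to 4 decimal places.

Step 0: x=[4.0000 9.0000 14.0000 21.0000] v=[0.0000 0.0000 0.0000 0.0000]
Step 1: x=[4.1250 9.0000 14.5000 20.5000] v=[0.5000 0.0000 2.0000 -2.0000]
Step 2: x=[4.3438 9.1563 15.1250 19.7500] v=[0.8750 0.6250 2.5000 -3.0000]
Step 3: x=[4.6212 9.6016 15.4141 19.0938] v=[1.1094 1.7812 1.1563 -2.6250]
Step 4: x=[4.9435 10.2549 15.1700 18.7676] v=[1.2890 2.6133 -0.9765 -1.3047]
Max displacement = 1.2324

Answer: 1.2324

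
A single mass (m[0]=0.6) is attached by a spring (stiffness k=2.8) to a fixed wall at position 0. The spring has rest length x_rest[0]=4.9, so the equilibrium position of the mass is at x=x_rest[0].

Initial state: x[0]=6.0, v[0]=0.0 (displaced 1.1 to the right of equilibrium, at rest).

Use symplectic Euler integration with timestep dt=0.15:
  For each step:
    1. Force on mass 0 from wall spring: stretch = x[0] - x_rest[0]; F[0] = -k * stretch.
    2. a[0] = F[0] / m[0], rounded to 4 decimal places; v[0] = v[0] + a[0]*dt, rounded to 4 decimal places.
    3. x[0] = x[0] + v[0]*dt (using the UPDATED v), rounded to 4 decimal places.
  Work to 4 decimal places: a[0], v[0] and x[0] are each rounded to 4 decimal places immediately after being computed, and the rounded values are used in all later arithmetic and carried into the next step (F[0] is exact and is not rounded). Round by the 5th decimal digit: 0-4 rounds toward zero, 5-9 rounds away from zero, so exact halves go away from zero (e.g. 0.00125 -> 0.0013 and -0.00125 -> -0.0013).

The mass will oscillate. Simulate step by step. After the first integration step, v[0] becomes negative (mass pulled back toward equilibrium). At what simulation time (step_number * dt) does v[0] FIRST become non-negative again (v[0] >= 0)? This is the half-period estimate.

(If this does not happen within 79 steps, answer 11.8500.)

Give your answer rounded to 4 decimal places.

Step 0: x=[6.0000] v=[0.0000]
Step 1: x=[5.8845] v=[-0.7700]
Step 2: x=[5.6656] v=[-1.4591]
Step 3: x=[5.3664] v=[-1.9950]
Step 4: x=[5.0182] v=[-2.3215]
Step 5: x=[4.6576] v=[-2.4042]
Step 6: x=[4.3224] v=[-2.2345]
Step 7: x=[4.0479] v=[-1.8302]
Step 8: x=[3.8628] v=[-1.2337]
Step 9: x=[3.7866] v=[-0.5077]
Step 10: x=[3.8274] v=[0.2717]
First v>=0 after going negative at step 10, time=1.5000

Answer: 1.5000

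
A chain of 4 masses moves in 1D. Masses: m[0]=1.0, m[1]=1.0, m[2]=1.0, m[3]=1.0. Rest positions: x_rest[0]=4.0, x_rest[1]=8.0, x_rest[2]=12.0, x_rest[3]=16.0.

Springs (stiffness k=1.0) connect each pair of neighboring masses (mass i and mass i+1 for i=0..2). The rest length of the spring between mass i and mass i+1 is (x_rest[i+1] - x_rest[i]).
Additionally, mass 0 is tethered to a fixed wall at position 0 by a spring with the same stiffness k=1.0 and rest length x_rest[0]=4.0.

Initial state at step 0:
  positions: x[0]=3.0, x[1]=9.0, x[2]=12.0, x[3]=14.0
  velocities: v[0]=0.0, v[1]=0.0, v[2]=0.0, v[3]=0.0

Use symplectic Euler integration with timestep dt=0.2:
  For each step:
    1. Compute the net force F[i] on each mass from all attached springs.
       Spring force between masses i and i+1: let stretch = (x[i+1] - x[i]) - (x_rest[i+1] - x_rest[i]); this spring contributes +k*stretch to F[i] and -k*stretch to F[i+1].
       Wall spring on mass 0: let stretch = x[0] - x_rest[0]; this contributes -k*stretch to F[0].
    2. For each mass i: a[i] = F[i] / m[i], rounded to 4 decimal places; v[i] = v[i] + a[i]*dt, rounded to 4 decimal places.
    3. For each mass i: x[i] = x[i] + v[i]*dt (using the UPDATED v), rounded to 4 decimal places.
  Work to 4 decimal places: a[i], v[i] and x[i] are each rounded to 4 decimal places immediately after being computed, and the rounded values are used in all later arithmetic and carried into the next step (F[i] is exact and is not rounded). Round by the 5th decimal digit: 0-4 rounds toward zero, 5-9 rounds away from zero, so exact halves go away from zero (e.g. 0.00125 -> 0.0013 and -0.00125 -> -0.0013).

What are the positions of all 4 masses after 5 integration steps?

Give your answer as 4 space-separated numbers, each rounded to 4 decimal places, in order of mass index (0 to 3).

Step 0: x=[3.0000 9.0000 12.0000 14.0000] v=[0.0000 0.0000 0.0000 0.0000]
Step 1: x=[3.1200 8.8800 11.9600 14.0800] v=[0.6000 -0.6000 -0.2000 0.4000]
Step 2: x=[3.3456 8.6528 11.8816 14.2352] v=[1.1280 -1.1360 -0.3920 0.7760]
Step 3: x=[3.6497 8.3425 11.7682 14.4563] v=[1.5203 -1.5517 -0.5670 1.1053]
Step 4: x=[3.9955 7.9815 11.6253 14.7298] v=[1.7289 -1.8051 -0.7145 1.3677]
Step 5: x=[4.3409 7.6068 11.4608 15.0392] v=[1.7270 -1.8735 -0.8224 1.5468]

Answer: 4.3409 7.6068 11.4608 15.0392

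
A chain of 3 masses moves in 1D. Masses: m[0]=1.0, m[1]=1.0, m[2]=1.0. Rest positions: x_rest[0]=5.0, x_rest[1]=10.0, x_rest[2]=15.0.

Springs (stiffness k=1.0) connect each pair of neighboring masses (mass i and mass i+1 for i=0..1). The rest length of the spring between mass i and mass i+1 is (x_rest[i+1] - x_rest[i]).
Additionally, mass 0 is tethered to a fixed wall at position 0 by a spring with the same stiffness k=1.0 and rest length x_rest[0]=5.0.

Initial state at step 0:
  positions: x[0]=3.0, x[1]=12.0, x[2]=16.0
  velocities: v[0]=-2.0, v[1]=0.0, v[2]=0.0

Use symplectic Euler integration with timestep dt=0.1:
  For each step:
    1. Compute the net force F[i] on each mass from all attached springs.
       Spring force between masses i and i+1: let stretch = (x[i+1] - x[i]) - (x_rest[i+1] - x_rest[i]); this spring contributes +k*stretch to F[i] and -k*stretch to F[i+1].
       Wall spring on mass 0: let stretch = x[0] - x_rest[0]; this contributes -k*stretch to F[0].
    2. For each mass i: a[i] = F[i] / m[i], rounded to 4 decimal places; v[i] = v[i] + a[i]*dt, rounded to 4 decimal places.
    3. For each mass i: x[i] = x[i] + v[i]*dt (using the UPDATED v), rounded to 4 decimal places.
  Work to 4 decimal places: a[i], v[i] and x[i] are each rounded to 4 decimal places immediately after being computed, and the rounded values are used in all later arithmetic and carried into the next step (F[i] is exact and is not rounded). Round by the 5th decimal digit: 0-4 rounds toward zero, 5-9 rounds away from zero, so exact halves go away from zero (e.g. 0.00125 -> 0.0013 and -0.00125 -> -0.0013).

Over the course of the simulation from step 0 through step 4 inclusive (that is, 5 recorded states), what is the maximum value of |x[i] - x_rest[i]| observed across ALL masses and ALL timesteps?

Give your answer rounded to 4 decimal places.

Step 0: x=[3.0000 12.0000 16.0000] v=[-2.0000 0.0000 0.0000]
Step 1: x=[2.8600 11.9500 16.0100] v=[-1.4000 -0.5000 0.1000]
Step 2: x=[2.7823 11.8497 16.0294] v=[-0.7770 -1.0030 0.1940]
Step 3: x=[2.7675 11.7005 16.0570] v=[-0.1485 -1.4918 0.2760]
Step 4: x=[2.8143 11.5056 16.0910] v=[0.4681 -1.9495 0.3404]
Max displacement = 2.2325

Answer: 2.2325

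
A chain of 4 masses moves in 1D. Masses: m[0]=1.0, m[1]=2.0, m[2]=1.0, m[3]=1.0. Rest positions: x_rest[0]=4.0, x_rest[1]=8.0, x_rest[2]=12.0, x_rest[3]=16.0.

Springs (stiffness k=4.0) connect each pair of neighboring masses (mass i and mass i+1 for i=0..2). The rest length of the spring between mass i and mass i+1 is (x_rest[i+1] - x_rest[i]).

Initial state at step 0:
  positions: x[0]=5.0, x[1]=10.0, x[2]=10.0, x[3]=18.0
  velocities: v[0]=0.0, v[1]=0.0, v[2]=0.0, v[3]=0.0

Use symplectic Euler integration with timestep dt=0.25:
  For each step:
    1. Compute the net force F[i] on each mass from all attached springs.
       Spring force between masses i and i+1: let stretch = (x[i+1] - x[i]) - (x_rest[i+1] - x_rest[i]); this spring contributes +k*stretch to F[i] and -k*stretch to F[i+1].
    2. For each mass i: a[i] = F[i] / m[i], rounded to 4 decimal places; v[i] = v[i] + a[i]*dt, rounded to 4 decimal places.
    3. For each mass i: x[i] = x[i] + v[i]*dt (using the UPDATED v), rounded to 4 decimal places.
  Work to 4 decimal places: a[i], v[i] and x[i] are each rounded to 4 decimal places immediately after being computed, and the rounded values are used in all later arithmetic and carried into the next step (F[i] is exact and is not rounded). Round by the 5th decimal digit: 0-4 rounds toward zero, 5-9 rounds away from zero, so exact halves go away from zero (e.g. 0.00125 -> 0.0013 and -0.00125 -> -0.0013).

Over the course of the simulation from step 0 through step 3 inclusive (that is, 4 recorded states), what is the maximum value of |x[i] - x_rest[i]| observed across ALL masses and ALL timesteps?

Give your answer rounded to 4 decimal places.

Step 0: x=[5.0000 10.0000 10.0000 18.0000] v=[0.0000 0.0000 0.0000 0.0000]
Step 1: x=[5.2500 9.3750 12.0000 17.0000] v=[1.0000 -2.5000 8.0000 -4.0000]
Step 2: x=[5.5313 8.5625 14.5938 15.7500] v=[1.1250 -3.2500 10.3750 -5.0000]
Step 3: x=[5.5704 8.1250 15.9688 15.2110] v=[0.1562 -1.7500 5.4999 -2.1562]
Max displacement = 3.9688

Answer: 3.9688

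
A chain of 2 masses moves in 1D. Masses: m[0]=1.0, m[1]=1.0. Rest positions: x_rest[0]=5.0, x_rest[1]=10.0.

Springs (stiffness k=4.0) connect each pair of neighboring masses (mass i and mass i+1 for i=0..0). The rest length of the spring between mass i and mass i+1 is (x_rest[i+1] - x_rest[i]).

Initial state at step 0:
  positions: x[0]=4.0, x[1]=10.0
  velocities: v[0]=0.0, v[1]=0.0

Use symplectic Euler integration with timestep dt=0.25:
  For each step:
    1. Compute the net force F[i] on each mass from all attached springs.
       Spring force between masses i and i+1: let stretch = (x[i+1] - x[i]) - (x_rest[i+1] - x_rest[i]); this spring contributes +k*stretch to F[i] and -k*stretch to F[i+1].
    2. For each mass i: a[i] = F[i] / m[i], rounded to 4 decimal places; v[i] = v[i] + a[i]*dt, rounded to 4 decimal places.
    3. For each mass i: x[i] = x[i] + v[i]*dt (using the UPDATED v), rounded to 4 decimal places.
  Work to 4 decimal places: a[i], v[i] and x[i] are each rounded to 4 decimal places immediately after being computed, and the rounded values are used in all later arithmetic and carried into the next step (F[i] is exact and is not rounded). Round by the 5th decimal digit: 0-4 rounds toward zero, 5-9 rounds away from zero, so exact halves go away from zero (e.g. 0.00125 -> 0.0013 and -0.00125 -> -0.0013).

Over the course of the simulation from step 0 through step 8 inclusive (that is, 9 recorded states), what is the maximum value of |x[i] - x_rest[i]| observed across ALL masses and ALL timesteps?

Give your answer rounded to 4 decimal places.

Step 0: x=[4.0000 10.0000] v=[0.0000 0.0000]
Step 1: x=[4.2500 9.7500] v=[1.0000 -1.0000]
Step 2: x=[4.6250 9.3750] v=[1.5000 -1.5000]
Step 3: x=[4.9375 9.0625] v=[1.2500 -1.2500]
Step 4: x=[5.0313 8.9688] v=[0.3750 -0.3750]
Step 5: x=[4.8594 9.1407] v=[-0.6875 0.6875]
Step 6: x=[4.5079 9.4923] v=[-1.4062 1.4062]
Step 7: x=[4.1525 9.8478] v=[-1.4218 1.4218]
Step 8: x=[3.9709 10.0294] v=[-0.7265 0.7265]
Max displacement = 1.0312

Answer: 1.0312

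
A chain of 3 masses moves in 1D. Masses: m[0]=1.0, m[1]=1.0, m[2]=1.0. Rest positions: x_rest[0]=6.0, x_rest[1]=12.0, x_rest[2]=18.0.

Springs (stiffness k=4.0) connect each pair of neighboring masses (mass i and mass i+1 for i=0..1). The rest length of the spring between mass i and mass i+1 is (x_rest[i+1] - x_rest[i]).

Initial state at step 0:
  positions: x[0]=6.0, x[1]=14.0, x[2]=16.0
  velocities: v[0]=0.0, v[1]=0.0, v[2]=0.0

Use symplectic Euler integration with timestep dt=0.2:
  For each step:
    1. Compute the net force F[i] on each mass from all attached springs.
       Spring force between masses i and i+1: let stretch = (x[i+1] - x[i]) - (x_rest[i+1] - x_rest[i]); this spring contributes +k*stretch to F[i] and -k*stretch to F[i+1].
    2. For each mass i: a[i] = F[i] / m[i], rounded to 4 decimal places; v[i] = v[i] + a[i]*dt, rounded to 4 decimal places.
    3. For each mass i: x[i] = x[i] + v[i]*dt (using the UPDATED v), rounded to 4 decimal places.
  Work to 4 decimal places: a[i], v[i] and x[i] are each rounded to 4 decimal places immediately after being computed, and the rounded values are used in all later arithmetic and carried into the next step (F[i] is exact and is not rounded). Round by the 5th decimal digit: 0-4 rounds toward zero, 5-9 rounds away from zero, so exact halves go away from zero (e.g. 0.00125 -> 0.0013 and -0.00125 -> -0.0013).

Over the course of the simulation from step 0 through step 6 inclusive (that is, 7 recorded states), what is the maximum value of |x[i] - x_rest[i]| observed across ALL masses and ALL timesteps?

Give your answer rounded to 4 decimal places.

Step 0: x=[6.0000 14.0000 16.0000] v=[0.0000 0.0000 0.0000]
Step 1: x=[6.3200 13.0400 16.6400] v=[1.6000 -4.8000 3.2000]
Step 2: x=[6.7552 11.5808 17.6640] v=[2.1760 -7.2960 5.1200]
Step 3: x=[7.0025 10.3228 18.6747] v=[1.2365 -6.2899 5.0534]
Step 4: x=[6.8210 9.8699 19.3091] v=[-0.9073 -2.2646 3.1719]
Step 5: x=[6.1674 10.4394 19.3932] v=[-3.2682 2.8476 0.4205]
Step 6: x=[5.2373 11.7580 19.0047] v=[-4.6506 6.5930 -1.9425]
Max displacement = 2.1301

Answer: 2.1301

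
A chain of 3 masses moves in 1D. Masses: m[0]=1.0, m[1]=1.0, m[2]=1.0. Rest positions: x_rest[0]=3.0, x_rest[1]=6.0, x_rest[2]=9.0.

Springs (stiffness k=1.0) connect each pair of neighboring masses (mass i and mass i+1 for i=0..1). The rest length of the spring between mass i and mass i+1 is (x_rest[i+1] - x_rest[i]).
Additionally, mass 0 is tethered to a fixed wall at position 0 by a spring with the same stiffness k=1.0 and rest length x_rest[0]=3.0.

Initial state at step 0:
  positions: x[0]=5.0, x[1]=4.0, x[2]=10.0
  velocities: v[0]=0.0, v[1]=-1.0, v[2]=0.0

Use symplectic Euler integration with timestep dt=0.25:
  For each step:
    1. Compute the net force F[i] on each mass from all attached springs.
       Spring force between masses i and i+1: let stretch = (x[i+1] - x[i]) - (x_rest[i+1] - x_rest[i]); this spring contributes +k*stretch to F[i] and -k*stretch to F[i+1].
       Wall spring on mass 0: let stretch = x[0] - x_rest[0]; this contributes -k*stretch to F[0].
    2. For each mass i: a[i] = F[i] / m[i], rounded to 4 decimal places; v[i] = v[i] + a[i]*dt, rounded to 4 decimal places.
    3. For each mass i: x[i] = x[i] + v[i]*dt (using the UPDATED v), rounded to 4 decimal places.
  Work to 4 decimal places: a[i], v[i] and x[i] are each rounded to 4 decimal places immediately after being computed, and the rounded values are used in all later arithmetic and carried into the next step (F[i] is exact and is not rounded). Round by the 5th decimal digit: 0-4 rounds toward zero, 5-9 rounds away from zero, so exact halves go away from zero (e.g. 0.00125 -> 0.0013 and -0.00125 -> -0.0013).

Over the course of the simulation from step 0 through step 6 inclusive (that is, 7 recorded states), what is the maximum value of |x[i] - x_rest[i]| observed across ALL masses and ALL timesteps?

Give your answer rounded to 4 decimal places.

Step 0: x=[5.0000 4.0000 10.0000] v=[0.0000 -1.0000 0.0000]
Step 1: x=[4.6250 4.1875 9.8125] v=[-1.5000 0.7500 -0.7500]
Step 2: x=[3.9336 4.7539 9.4609] v=[-2.7656 2.2656 -1.4063]
Step 3: x=[3.0476 5.5632 9.0026] v=[-3.5439 3.2373 -1.8331]
Step 4: x=[2.1284 6.4303 8.5169] v=[-3.6769 3.4683 -1.9430]
Step 5: x=[1.3450 7.1589 8.0882] v=[-3.1335 2.9145 -1.7147]
Step 6: x=[0.8409 7.5823 7.7890] v=[-2.0163 1.6934 -1.1970]
Max displacement = 2.1591

Answer: 2.1591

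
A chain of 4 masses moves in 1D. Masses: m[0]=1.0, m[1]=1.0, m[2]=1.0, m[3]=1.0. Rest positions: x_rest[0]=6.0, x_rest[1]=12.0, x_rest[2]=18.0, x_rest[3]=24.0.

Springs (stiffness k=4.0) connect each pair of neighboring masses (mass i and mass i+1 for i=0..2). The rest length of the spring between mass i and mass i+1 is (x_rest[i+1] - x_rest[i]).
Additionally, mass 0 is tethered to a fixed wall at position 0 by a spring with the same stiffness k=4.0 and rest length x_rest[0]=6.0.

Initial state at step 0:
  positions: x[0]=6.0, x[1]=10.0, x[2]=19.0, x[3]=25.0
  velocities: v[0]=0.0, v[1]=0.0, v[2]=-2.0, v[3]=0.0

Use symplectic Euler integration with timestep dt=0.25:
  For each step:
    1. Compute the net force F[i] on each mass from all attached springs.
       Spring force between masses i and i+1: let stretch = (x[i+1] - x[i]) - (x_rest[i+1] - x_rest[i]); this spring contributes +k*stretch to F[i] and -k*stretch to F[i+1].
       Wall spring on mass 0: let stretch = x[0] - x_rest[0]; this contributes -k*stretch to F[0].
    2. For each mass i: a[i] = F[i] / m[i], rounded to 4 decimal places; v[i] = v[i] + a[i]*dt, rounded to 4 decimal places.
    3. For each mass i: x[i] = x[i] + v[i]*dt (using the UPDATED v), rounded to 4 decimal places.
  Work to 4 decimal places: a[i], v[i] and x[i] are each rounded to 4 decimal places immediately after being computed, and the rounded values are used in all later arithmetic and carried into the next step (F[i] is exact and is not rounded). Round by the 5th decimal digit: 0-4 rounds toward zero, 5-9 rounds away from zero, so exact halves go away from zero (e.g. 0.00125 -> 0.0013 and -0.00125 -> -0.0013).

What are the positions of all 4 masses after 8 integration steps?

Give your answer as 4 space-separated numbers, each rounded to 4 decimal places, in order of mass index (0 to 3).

Step 0: x=[6.0000 10.0000 19.0000 25.0000] v=[0.0000 0.0000 -2.0000 0.0000]
Step 1: x=[5.5000 11.2500 17.7500 25.0000] v=[-2.0000 5.0000 -5.0000 0.0000]
Step 2: x=[5.0625 12.6875 16.6875 24.6875] v=[-1.7500 5.7500 -4.2500 -1.2500]
Step 3: x=[5.2656 13.2188 16.6250 23.8750] v=[0.8125 2.1250 -0.2500 -3.2500]
Step 4: x=[6.1406 12.6133 17.5235 22.7500] v=[3.5001 -2.4220 3.5938 -4.5000]
Step 5: x=[7.0987 11.6172 18.5010 21.8184] v=[3.8322 -3.9845 3.9101 -3.7265]
Step 6: x=[7.4117 11.2124 18.5869 21.5574] v=[1.2520 -1.6192 0.3437 -1.0439]
Step 7: x=[6.8220 11.7011 17.5718 22.0538] v=[-2.3590 1.9546 -4.0603 1.9856]
Step 8: x=[5.7465 12.4377 16.2096 22.9297] v=[-4.3019 2.9462 -5.4490 3.5036]

Answer: 5.7465 12.4377 16.2096 22.9297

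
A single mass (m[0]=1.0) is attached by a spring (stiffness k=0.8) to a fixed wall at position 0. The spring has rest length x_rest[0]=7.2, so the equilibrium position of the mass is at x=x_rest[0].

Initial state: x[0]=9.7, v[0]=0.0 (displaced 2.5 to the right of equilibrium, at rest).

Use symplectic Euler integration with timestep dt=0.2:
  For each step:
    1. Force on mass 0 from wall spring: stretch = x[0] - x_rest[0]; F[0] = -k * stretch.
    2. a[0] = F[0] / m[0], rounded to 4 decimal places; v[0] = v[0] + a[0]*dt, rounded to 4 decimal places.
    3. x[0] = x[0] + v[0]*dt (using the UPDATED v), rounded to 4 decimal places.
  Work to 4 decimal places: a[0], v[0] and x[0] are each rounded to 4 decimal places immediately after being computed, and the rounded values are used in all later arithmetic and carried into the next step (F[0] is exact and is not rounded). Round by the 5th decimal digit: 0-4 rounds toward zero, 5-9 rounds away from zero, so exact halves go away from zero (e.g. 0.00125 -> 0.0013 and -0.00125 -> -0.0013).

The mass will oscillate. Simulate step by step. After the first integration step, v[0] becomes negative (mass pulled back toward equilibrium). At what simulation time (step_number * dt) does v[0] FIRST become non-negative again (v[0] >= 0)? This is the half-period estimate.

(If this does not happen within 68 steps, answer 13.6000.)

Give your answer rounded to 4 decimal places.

Answer: 3.6000

Derivation:
Step 0: x=[9.7000] v=[0.0000]
Step 1: x=[9.6200] v=[-0.4000]
Step 2: x=[9.4626] v=[-0.7872]
Step 3: x=[9.2328] v=[-1.1492]
Step 4: x=[8.9379] v=[-1.4744]
Step 5: x=[8.5874] v=[-1.7525]
Step 6: x=[8.1925] v=[-1.9745]
Step 7: x=[7.7658] v=[-2.1333]
Step 8: x=[7.3210] v=[-2.2238]
Step 9: x=[6.8724] v=[-2.2432]
Step 10: x=[6.4342] v=[-2.1908]
Step 11: x=[6.0205] v=[-2.0683]
Step 12: x=[5.6446] v=[-1.8796]
Step 13: x=[5.3185] v=[-1.6307]
Step 14: x=[5.0526] v=[-1.3297]
Step 15: x=[4.8554] v=[-0.9861]
Step 16: x=[4.7332] v=[-0.6110]
Step 17: x=[4.6899] v=[-0.2163]
Step 18: x=[4.7270] v=[0.1853]
First v>=0 after going negative at step 18, time=3.6000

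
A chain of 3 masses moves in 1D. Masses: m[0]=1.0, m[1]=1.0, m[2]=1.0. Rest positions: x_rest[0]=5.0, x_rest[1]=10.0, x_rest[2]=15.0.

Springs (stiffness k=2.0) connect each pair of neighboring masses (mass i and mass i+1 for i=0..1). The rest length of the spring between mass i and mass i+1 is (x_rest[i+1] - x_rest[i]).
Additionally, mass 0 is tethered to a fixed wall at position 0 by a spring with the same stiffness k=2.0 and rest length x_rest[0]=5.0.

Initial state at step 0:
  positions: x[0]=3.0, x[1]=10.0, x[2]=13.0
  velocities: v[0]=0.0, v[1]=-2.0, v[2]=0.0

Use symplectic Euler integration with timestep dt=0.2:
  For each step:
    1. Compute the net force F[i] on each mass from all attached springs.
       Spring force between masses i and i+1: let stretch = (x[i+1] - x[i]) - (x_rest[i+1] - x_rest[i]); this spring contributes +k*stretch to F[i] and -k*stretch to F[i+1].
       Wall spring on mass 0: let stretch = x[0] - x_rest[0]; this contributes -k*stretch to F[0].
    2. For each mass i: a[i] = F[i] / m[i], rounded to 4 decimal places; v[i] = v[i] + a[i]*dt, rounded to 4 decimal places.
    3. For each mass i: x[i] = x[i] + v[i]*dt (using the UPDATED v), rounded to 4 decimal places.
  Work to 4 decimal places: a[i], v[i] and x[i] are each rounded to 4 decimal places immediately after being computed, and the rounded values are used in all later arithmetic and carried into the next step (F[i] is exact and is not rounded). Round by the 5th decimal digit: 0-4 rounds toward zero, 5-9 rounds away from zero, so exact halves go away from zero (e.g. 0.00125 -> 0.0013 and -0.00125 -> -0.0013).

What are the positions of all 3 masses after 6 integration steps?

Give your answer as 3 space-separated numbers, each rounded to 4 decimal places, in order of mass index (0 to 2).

Answer: 5.1251 6.9431 13.6663

Derivation:
Step 0: x=[3.0000 10.0000 13.0000] v=[0.0000 -2.0000 0.0000]
Step 1: x=[3.3200 9.2800 13.1600] v=[1.6000 -3.6000 0.8000]
Step 2: x=[3.8512 8.3936 13.4096] v=[2.6560 -4.4320 1.2480]
Step 3: x=[4.4377 7.5451 13.6579] v=[2.9325 -4.2426 1.2416]
Step 4: x=[4.9178 6.9370 13.8172] v=[2.4004 -3.0404 0.7965]
Step 5: x=[5.1660 6.7178 13.8261] v=[1.2410 -1.0960 0.0444]
Step 6: x=[5.1251 6.9431 13.6663] v=[-0.2047 1.1266 -0.7989]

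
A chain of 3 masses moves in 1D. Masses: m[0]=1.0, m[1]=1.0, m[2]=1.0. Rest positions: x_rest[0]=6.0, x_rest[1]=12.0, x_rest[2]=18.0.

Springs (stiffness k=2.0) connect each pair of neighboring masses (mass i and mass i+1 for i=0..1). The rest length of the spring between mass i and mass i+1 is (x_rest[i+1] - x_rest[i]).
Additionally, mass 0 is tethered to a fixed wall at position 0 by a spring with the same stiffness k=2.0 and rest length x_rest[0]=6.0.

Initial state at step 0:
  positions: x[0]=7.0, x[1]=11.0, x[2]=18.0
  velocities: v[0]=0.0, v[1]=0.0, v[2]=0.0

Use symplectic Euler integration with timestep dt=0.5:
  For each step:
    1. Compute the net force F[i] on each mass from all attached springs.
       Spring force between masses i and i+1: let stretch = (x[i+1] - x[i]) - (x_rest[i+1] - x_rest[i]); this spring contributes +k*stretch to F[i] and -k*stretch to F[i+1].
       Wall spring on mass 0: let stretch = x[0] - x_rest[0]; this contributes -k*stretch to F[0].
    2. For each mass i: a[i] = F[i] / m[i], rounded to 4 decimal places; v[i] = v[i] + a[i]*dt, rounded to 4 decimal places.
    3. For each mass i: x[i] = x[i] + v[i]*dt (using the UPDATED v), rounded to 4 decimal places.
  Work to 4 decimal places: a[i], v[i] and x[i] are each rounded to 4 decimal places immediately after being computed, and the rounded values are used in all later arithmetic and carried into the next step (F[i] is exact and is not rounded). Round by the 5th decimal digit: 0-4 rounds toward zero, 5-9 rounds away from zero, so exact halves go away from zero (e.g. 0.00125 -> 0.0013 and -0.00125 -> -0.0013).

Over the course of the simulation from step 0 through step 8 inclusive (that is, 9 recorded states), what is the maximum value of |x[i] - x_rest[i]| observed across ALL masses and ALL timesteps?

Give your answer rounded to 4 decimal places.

Step 0: x=[7.0000 11.0000 18.0000] v=[0.0000 0.0000 0.0000]
Step 1: x=[5.5000 12.5000 17.5000] v=[-3.0000 3.0000 -1.0000]
Step 2: x=[4.7500 13.0000 17.5000] v=[-1.5000 1.0000 0.0000]
Step 3: x=[5.7500 11.6250 18.2500] v=[2.0000 -2.7500 1.5000]
Step 4: x=[6.8125 10.6250 18.6875] v=[2.1250 -2.0000 0.8750]
Step 5: x=[6.3750 11.7500 18.0938] v=[-0.8750 2.2500 -1.1875]
Step 6: x=[5.4375 13.3594 17.3282] v=[-1.8750 3.2188 -1.5313]
Step 7: x=[5.7422 12.9923 17.5782] v=[0.6094 -0.7343 0.4999]
Step 8: x=[6.8009 11.2931 18.5352] v=[2.1173 -3.3985 1.9140]
Max displacement = 1.3750

Answer: 1.3750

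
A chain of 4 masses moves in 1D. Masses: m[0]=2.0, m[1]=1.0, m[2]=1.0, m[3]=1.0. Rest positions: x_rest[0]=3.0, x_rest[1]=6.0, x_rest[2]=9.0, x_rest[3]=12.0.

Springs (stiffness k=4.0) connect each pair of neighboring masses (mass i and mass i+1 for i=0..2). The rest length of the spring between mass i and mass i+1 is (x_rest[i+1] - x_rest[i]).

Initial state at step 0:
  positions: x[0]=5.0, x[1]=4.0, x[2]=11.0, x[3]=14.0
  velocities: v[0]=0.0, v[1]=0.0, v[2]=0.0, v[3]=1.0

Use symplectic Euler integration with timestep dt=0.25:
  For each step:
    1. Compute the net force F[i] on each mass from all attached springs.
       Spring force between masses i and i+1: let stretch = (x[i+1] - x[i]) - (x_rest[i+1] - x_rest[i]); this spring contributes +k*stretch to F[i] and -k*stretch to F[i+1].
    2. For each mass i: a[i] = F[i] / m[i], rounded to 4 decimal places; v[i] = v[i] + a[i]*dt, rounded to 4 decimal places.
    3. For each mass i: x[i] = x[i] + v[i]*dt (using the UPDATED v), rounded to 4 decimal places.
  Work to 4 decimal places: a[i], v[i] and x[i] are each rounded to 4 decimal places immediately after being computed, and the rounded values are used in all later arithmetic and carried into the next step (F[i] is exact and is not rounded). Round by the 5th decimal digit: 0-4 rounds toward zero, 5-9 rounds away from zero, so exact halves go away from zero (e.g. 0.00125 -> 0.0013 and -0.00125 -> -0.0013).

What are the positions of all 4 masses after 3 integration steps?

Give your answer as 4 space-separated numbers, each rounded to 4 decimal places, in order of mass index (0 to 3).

Step 0: x=[5.0000 4.0000 11.0000 14.0000] v=[0.0000 0.0000 0.0000 1.0000]
Step 1: x=[4.5000 6.0000 10.0000 14.2500] v=[-2.0000 8.0000 -4.0000 1.0000]
Step 2: x=[3.8125 8.6250 9.0625 14.1875] v=[-2.7500 10.5000 -3.7500 -0.2500]
Step 3: x=[3.3516 10.1563 9.2969 13.5938] v=[-1.8438 6.1250 0.9375 -2.3750]

Answer: 3.3516 10.1563 9.2969 13.5938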